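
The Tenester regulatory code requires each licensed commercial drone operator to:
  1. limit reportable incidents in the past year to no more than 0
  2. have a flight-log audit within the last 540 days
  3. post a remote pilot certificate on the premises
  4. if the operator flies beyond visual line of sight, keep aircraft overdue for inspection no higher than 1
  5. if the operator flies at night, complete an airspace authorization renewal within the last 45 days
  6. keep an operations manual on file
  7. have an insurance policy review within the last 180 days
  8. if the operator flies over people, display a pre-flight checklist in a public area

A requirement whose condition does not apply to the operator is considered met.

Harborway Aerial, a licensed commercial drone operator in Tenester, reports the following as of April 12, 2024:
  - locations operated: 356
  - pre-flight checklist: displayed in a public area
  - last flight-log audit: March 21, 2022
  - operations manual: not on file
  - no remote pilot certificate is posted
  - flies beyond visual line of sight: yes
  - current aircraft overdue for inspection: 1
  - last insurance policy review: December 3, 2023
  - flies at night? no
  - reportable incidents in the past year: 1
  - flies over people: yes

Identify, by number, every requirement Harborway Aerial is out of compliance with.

1. reportable incidents in the past year 1 > 0 → not met
2. flight-log audit 753 days ago vs limit 540 → not met
3. remote pilot certificate absent → not met
4. condition 'flies beyond visual line of sight' holds; aircraft overdue for inspection 1 ≤ 1 → met
5. condition 'flies at night' does not hold → requirement n/a → met
6. operations manual absent → not met
7. insurance policy review 131 days ago vs limit 180 → met
8. condition 'flies over people' holds; pre-flight checklist present → met
Not met: 1, 2, 3, 6

1, 2, 3, 6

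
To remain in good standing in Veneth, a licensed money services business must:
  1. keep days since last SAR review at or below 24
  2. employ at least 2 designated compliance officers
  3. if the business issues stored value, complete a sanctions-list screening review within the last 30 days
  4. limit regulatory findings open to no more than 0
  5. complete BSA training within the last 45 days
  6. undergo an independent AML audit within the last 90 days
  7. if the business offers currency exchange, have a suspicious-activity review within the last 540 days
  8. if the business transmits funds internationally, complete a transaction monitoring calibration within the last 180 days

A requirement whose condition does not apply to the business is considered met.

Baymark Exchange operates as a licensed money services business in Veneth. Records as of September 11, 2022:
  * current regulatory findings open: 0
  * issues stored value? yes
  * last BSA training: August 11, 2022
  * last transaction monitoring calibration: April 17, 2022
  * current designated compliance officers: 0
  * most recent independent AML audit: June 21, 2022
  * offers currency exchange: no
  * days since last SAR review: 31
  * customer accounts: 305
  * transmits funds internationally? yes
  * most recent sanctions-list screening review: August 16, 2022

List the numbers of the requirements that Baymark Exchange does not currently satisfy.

1. days since last SAR review 31 > 24 → not met
2. designated compliance officers 0 < 2 → not met
3. condition 'issues stored value' holds; sanctions-list screening review 26 days ago vs limit 30 → met
4. regulatory findings open 0 ≤ 0 → met
5. BSA training 31 days ago vs limit 45 → met
6. independent AML audit 82 days ago vs limit 90 → met
7. condition 'offers currency exchange' does not hold → requirement n/a → met
8. condition 'transmits funds internationally' holds; transaction monitoring calibration 147 days ago vs limit 180 → met
Not met: 1, 2

1, 2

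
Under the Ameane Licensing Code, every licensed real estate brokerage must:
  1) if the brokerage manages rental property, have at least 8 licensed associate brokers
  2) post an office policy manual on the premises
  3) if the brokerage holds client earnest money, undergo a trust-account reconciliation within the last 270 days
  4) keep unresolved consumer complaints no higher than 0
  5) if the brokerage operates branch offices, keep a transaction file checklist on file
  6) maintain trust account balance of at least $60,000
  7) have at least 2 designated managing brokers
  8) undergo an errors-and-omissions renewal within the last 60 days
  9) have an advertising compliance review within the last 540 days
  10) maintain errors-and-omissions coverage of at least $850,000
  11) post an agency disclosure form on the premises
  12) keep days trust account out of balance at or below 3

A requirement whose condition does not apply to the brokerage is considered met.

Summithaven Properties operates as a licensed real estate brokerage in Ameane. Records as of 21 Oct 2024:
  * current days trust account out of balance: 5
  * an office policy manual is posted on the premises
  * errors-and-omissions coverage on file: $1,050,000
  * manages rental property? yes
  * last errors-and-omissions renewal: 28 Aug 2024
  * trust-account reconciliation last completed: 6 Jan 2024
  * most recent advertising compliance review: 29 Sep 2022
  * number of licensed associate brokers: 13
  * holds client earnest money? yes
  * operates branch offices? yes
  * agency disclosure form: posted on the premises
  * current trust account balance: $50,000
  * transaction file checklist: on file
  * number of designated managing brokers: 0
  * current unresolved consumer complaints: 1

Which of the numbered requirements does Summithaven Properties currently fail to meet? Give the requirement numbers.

1. condition 'manages rental property' holds; licensed associate brokers 13 ≥ 8 → met
2. office policy manual present → met
3. condition 'holds client earnest money' holds; trust-account reconciliation 289 days ago vs limit 270 → not met
4. unresolved consumer complaints 1 > 0 → not met
5. condition 'operates branch offices' holds; transaction file checklist present → met
6. trust account balance $50,000 < $60,000 → not met
7. designated managing brokers 0 < 2 → not met
8. errors-and-omissions renewal 54 days ago vs limit 60 → met
9. advertising compliance review 753 days ago vs limit 540 → not met
10. errors-and-omissions coverage $1,050,000 ≥ $850,000 → met
11. agency disclosure form present → met
12. days trust account out of balance 5 > 3 → not met
Not met: 3, 4, 6, 7, 9, 12

3, 4, 6, 7, 9, 12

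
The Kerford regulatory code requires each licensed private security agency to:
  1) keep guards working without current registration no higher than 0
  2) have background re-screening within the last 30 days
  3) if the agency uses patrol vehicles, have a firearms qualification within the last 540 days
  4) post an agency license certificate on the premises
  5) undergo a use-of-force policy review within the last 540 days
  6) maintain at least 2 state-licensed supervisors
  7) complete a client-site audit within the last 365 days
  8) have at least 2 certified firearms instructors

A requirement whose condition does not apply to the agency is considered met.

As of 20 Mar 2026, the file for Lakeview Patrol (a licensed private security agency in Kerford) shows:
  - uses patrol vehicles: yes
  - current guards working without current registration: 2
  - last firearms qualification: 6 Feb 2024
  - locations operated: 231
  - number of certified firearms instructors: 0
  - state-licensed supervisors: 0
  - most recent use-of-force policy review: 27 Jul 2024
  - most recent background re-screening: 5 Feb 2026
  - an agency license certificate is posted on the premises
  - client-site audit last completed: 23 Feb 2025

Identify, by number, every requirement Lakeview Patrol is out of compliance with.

1. guards working without current registration 2 > 0 → not met
2. background re-screening 43 days ago vs limit 30 → not met
3. condition 'uses patrol vehicles' holds; firearms qualification 773 days ago vs limit 540 → not met
4. agency license certificate present → met
5. use-of-force policy review 601 days ago vs limit 540 → not met
6. state-licensed supervisors 0 < 2 → not met
7. client-site audit 390 days ago vs limit 365 → not met
8. certified firearms instructors 0 < 2 → not met
Not met: 1, 2, 3, 5, 6, 7, 8

1, 2, 3, 5, 6, 7, 8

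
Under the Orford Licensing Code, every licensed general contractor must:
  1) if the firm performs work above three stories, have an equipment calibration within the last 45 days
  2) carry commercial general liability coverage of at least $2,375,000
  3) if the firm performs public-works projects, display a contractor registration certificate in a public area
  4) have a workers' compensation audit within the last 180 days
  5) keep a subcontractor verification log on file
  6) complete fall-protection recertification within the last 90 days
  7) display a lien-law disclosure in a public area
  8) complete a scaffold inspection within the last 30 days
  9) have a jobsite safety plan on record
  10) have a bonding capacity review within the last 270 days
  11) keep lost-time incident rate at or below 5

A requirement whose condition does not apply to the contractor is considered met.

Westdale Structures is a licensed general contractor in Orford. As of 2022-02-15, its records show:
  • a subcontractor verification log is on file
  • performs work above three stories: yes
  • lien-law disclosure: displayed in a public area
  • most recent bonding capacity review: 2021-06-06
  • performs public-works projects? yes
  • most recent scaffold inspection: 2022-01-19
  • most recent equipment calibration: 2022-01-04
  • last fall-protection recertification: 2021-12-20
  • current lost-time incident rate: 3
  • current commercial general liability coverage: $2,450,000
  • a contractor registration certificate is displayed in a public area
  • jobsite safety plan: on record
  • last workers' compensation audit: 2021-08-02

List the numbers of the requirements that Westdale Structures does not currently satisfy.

1. condition 'performs work above three stories' holds; equipment calibration 42 days ago vs limit 45 → met
2. commercial general liability coverage $2,450,000 ≥ $2,375,000 → met
3. condition 'performs public-works projects' holds; contractor registration certificate present → met
4. workers' compensation audit 197 days ago vs limit 180 → not met
5. subcontractor verification log present → met
6. fall-protection recertification 57 days ago vs limit 90 → met
7. lien-law disclosure present → met
8. scaffold inspection 27 days ago vs limit 30 → met
9. jobsite safety plan present → met
10. bonding capacity review 254 days ago vs limit 270 → met
11. lost-time incident rate 3 ≤ 5 → met
Not met: 4

4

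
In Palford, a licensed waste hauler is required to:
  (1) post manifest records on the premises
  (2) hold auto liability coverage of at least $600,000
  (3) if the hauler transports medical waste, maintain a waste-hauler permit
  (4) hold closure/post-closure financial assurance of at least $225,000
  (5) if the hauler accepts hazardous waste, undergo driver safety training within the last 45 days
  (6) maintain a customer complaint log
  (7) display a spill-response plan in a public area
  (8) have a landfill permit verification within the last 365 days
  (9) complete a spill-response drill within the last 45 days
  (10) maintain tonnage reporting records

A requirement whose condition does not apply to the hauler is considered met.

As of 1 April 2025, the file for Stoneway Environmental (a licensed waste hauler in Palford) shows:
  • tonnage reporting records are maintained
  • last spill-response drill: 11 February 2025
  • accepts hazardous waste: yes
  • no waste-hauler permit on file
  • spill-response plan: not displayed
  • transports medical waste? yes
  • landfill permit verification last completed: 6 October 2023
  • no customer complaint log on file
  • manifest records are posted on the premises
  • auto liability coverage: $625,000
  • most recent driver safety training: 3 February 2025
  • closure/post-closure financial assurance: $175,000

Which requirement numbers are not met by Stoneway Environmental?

3, 4, 5, 6, 7, 8, 9

1. manifest records present → met
2. auto liability coverage $625,000 ≥ $600,000 → met
3. condition 'transports medical waste' holds; waste-hauler permit absent → not met
4. closure/post-closure financial assurance $175,000 < $225,000 → not met
5. condition 'accepts hazardous waste' holds; driver safety training 57 days ago vs limit 45 → not met
6. customer complaint log absent → not met
7. spill-response plan absent → not met
8. landfill permit verification 543 days ago vs limit 365 → not met
9. spill-response drill 49 days ago vs limit 45 → not met
10. tonnage reporting records present → met
Not met: 3, 4, 5, 6, 7, 8, 9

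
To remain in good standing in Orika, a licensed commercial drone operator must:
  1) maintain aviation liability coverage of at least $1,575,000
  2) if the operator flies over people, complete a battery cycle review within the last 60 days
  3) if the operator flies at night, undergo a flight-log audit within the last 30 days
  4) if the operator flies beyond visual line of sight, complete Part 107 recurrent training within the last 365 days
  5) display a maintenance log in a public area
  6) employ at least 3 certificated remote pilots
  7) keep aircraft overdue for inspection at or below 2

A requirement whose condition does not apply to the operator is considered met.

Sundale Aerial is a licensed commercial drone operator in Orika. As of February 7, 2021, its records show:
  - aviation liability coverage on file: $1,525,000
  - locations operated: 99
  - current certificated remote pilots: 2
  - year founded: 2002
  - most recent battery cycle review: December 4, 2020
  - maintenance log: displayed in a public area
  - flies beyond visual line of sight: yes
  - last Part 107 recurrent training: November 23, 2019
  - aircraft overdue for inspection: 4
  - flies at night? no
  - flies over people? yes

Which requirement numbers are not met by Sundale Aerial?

1, 2, 4, 6, 7

1. aviation liability coverage $1,525,000 < $1,575,000 → not met
2. condition 'flies over people' holds; battery cycle review 65 days ago vs limit 60 → not met
3. condition 'flies at night' does not hold → requirement n/a → met
4. condition 'flies beyond visual line of sight' holds; Part 107 recurrent training 442 days ago vs limit 365 → not met
5. maintenance log present → met
6. certificated remote pilots 2 < 3 → not met
7. aircraft overdue for inspection 4 > 2 → not met
Not met: 1, 2, 4, 6, 7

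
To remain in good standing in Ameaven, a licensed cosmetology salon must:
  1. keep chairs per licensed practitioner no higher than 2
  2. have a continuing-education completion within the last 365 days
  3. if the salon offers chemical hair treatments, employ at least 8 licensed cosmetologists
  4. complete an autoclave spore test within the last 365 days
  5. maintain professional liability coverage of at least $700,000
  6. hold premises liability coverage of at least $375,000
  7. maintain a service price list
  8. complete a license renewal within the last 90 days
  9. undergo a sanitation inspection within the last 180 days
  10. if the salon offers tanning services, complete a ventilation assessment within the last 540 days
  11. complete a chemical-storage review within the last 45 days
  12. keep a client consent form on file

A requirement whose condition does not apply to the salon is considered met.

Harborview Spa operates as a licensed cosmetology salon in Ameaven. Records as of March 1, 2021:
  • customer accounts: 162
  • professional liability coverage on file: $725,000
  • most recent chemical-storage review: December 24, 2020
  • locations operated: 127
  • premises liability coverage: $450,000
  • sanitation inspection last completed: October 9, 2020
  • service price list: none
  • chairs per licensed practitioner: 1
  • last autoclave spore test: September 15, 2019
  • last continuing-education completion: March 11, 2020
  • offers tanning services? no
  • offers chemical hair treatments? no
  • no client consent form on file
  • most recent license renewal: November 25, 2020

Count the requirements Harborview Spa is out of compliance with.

1. chairs per licensed practitioner 1 ≤ 2 → met
2. continuing-education completion 355 days ago vs limit 365 → met
3. condition 'offers chemical hair treatments' does not hold → requirement n/a → met
4. autoclave spore test 533 days ago vs limit 365 → not met
5. professional liability coverage $725,000 ≥ $700,000 → met
6. premises liability coverage $450,000 ≥ $375,000 → met
7. service price list absent → not met
8. license renewal 96 days ago vs limit 90 → not met
9. sanitation inspection 143 days ago vs limit 180 → met
10. condition 'offers tanning services' does not hold → requirement n/a → met
11. chemical-storage review 67 days ago vs limit 45 → not met
12. client consent form absent → not met
Not met: 5 of 12

5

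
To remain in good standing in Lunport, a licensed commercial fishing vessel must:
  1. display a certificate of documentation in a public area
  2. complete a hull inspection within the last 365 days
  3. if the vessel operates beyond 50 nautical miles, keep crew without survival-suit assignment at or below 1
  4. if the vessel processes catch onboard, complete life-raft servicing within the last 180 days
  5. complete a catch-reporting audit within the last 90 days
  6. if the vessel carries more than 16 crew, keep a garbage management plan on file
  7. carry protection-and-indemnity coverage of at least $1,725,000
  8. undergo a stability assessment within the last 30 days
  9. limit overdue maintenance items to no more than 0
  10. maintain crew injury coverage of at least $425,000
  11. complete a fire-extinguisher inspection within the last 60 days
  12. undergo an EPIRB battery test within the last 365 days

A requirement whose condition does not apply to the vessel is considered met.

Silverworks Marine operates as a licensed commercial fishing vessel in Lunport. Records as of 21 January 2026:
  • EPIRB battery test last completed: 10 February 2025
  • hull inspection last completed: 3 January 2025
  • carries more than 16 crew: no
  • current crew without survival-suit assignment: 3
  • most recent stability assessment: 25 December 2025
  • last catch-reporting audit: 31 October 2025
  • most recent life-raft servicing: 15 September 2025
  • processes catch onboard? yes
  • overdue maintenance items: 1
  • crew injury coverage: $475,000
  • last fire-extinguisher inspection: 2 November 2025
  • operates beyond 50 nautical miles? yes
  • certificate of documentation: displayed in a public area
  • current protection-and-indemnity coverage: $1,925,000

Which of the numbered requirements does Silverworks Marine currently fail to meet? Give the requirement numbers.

1. certificate of documentation present → met
2. hull inspection 383 days ago vs limit 365 → not met
3. condition 'operates beyond 50 nautical miles' holds; crew without survival-suit assignment 3 > 1 → not met
4. condition 'processes catch onboard' holds; life-raft servicing 128 days ago vs limit 180 → met
5. catch-reporting audit 82 days ago vs limit 90 → met
6. condition 'carries more than 16 crew' does not hold → requirement n/a → met
7. protection-and-indemnity coverage $1,925,000 ≥ $1,725,000 → met
8. stability assessment 27 days ago vs limit 30 → met
9. overdue maintenance items 1 > 0 → not met
10. crew injury coverage $475,000 ≥ $425,000 → met
11. fire-extinguisher inspection 80 days ago vs limit 60 → not met
12. EPIRB battery test 345 days ago vs limit 365 → met
Not met: 2, 3, 9, 11

2, 3, 9, 11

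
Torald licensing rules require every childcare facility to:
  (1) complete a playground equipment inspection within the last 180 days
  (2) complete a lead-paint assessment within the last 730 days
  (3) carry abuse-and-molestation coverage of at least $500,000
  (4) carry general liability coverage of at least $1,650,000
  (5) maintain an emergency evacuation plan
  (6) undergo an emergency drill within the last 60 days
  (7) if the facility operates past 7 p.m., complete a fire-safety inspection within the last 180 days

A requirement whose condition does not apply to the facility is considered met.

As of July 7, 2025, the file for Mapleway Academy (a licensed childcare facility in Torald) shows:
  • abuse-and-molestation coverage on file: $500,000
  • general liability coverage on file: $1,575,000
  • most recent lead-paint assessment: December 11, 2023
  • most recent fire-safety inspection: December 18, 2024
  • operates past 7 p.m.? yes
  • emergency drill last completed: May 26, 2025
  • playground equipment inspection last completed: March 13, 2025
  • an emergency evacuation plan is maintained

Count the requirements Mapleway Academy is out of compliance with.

1. playground equipment inspection 116 days ago vs limit 180 → met
2. lead-paint assessment 574 days ago vs limit 730 → met
3. abuse-and-molestation coverage $500,000 ≥ $500,000 → met
4. general liability coverage $1,575,000 < $1,650,000 → not met
5. emergency evacuation plan present → met
6. emergency drill 42 days ago vs limit 60 → met
7. condition 'operates past 7 p.m.' holds; fire-safety inspection 201 days ago vs limit 180 → not met
Not met: 2 of 7

2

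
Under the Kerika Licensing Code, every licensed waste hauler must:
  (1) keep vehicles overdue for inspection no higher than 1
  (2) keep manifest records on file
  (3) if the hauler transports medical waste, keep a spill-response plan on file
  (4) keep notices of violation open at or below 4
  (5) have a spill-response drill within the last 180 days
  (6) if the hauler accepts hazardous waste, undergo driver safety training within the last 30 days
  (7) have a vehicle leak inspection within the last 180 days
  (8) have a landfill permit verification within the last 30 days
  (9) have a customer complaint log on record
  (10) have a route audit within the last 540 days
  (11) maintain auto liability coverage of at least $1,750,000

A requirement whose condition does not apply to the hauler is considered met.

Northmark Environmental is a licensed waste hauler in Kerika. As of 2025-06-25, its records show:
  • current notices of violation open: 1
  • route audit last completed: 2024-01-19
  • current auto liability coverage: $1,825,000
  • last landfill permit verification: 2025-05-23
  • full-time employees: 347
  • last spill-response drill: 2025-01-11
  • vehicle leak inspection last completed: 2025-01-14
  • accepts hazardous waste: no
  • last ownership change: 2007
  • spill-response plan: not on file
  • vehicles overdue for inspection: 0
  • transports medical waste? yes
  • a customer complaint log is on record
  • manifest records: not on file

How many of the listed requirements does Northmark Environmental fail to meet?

1. vehicles overdue for inspection 0 ≤ 1 → met
2. manifest records absent → not met
3. condition 'transports medical waste' holds; spill-response plan absent → not met
4. notices of violation open 1 ≤ 4 → met
5. spill-response drill 165 days ago vs limit 180 → met
6. condition 'accepts hazardous waste' does not hold → requirement n/a → met
7. vehicle leak inspection 162 days ago vs limit 180 → met
8. landfill permit verification 33 days ago vs limit 30 → not met
9. customer complaint log present → met
10. route audit 523 days ago vs limit 540 → met
11. auto liability coverage $1,825,000 ≥ $1,750,000 → met
Not met: 3 of 11

3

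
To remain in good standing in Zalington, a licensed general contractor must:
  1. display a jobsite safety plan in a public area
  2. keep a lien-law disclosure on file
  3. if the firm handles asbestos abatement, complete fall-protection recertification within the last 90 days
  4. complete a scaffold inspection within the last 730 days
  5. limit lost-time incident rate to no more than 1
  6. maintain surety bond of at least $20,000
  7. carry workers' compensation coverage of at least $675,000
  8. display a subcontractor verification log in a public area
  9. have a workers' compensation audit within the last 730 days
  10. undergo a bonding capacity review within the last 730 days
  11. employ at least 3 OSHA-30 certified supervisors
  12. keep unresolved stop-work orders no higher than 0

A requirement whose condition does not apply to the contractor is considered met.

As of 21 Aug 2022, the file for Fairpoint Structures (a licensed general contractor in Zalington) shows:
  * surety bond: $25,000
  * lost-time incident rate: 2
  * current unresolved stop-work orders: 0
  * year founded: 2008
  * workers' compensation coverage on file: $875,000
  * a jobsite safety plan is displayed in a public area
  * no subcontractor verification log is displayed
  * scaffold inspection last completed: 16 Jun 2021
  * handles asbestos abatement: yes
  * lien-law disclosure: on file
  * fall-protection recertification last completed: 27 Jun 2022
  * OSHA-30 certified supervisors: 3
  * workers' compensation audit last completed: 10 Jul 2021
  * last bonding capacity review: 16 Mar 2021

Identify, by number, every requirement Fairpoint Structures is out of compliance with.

5, 8

1. jobsite safety plan present → met
2. lien-law disclosure present → met
3. condition 'handles asbestos abatement' holds; fall-protection recertification 55 days ago vs limit 90 → met
4. scaffold inspection 431 days ago vs limit 730 → met
5. lost-time incident rate 2 > 1 → not met
6. surety bond $25,000 ≥ $20,000 → met
7. workers' compensation coverage $875,000 ≥ $675,000 → met
8. subcontractor verification log absent → not met
9. workers' compensation audit 407 days ago vs limit 730 → met
10. bonding capacity review 523 days ago vs limit 730 → met
11. OSHA-30 certified supervisors 3 ≥ 3 → met
12. unresolved stop-work orders 0 ≤ 0 → met
Not met: 5, 8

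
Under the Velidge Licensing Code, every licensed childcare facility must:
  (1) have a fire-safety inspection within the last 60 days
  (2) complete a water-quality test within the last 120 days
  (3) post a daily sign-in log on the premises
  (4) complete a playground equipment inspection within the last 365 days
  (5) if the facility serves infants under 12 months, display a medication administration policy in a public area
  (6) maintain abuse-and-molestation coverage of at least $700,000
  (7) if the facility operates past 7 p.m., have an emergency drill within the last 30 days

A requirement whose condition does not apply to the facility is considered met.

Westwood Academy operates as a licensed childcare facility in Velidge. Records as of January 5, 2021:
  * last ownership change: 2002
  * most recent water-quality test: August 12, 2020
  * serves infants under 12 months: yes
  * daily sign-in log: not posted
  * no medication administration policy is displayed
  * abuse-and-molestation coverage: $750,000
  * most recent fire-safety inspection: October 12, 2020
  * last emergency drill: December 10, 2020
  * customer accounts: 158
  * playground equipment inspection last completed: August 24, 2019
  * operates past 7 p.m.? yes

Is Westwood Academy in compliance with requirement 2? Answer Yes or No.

No

2. water-quality test 146 days ago vs limit 120 → not met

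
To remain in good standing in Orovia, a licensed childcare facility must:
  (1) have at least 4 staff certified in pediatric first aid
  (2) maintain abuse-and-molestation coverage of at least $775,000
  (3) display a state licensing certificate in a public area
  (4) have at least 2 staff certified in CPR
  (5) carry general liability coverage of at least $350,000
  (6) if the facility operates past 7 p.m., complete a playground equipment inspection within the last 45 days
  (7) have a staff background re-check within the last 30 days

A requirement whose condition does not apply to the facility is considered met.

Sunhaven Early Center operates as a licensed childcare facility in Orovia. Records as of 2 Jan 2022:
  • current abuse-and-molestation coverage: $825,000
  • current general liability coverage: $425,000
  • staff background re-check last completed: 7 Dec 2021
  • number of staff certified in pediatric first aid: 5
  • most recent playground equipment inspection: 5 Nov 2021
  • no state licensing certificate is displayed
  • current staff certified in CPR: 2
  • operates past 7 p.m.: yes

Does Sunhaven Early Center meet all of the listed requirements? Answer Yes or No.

No

1. staff certified in pediatric first aid 5 ≥ 4 → met
2. abuse-and-molestation coverage $825,000 ≥ $775,000 → met
3. state licensing certificate absent → not met
4. staff certified in CPR 2 ≥ 2 → met
5. general liability coverage $425,000 ≥ $350,000 → met
6. condition 'operates past 7 p.m.' holds; playground equipment inspection 58 days ago vs limit 45 → not met
7. staff background re-check 26 days ago vs limit 30 → met
Not met: 3, 6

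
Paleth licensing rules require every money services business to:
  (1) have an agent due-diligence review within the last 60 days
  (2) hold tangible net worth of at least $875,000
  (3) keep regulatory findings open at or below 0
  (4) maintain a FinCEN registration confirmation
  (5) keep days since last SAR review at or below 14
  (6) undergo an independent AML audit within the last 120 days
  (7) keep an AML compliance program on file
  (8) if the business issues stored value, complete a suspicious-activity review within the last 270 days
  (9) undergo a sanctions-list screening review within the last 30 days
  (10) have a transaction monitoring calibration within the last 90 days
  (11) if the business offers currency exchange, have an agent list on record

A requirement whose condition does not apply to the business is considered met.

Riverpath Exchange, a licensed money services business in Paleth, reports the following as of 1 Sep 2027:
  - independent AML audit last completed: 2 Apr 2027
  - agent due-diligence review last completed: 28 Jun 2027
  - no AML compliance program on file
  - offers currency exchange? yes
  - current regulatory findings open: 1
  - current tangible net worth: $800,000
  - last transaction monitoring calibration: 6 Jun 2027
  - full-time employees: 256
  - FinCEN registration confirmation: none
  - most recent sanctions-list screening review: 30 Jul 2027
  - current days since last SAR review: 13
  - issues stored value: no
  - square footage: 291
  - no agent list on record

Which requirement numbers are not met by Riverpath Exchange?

1. agent due-diligence review 65 days ago vs limit 60 → not met
2. tangible net worth $800,000 < $875,000 → not met
3. regulatory findings open 1 > 0 → not met
4. FinCEN registration confirmation absent → not met
5. days since last SAR review 13 ≤ 14 → met
6. independent AML audit 152 days ago vs limit 120 → not met
7. AML compliance program absent → not met
8. condition 'issues stored value' does not hold → requirement n/a → met
9. sanctions-list screening review 33 days ago vs limit 30 → not met
10. transaction monitoring calibration 87 days ago vs limit 90 → met
11. condition 'offers currency exchange' holds; agent list absent → not met
Not met: 1, 2, 3, 4, 6, 7, 9, 11

1, 2, 3, 4, 6, 7, 9, 11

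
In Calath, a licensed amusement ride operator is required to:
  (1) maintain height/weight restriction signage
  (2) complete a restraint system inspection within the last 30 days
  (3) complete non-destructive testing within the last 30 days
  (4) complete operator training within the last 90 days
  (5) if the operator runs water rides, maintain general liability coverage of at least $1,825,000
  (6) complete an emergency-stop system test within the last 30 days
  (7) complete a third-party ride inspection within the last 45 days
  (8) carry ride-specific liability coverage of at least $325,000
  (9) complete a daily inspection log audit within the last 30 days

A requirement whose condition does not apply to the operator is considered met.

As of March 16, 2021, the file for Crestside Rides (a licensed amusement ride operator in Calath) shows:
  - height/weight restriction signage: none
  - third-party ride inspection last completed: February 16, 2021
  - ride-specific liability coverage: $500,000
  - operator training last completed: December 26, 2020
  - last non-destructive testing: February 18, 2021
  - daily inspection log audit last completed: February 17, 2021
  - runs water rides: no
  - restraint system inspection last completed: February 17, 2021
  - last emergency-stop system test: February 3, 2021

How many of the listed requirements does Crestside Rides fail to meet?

2

1. height/weight restriction signage absent → not met
2. restraint system inspection 27 days ago vs limit 30 → met
3. non-destructive testing 26 days ago vs limit 30 → met
4. operator training 80 days ago vs limit 90 → met
5. condition 'runs water rides' does not hold → requirement n/a → met
6. emergency-stop system test 41 days ago vs limit 30 → not met
7. third-party ride inspection 28 days ago vs limit 45 → met
8. ride-specific liability coverage $500,000 ≥ $325,000 → met
9. daily inspection log audit 27 days ago vs limit 30 → met
Not met: 2 of 9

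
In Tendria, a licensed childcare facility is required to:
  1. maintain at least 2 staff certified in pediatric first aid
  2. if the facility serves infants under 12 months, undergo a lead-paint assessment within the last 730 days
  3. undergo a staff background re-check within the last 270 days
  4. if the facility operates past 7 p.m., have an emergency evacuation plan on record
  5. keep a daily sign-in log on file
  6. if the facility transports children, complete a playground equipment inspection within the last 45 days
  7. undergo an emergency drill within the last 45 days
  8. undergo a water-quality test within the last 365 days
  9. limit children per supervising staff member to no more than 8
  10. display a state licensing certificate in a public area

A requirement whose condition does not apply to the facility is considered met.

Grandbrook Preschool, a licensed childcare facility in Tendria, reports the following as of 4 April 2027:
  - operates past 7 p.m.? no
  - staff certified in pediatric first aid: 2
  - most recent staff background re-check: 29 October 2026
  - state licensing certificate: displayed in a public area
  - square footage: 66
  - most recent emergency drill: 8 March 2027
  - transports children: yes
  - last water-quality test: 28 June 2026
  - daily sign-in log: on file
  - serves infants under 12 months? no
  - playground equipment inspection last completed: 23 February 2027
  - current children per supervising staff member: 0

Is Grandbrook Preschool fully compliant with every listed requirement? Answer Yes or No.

Yes

1. staff certified in pediatric first aid 2 ≥ 2 → met
2. condition 'serves infants under 12 months' does not hold → requirement n/a → met
3. staff background re-check 157 days ago vs limit 270 → met
4. condition 'operates past 7 p.m.' does not hold → requirement n/a → met
5. daily sign-in log present → met
6. condition 'transports children' holds; playground equipment inspection 40 days ago vs limit 45 → met
7. emergency drill 27 days ago vs limit 45 → met
8. water-quality test 280 days ago vs limit 365 → met
9. children per supervising staff member 0 ≤ 8 → met
10. state licensing certificate present → met
All met.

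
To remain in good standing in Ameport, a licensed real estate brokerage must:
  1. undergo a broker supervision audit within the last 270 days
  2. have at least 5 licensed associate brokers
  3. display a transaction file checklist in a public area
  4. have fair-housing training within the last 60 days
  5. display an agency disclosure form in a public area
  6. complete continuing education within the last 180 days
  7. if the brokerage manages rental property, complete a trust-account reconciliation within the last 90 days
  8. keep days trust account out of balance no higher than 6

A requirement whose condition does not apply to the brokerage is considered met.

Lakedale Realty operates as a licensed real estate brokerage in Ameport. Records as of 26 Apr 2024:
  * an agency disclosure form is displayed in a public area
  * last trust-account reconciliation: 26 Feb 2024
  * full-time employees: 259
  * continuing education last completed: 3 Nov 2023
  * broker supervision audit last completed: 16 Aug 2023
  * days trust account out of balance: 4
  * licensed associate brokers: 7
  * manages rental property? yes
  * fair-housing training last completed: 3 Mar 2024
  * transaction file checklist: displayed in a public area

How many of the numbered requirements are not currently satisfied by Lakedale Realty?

0

1. broker supervision audit 254 days ago vs limit 270 → met
2. licensed associate brokers 7 ≥ 5 → met
3. transaction file checklist present → met
4. fair-housing training 54 days ago vs limit 60 → met
5. agency disclosure form present → met
6. continuing education 175 days ago vs limit 180 → met
7. condition 'manages rental property' holds; trust-account reconciliation 60 days ago vs limit 90 → met
8. days trust account out of balance 4 ≤ 6 → met
Not met: 0 of 8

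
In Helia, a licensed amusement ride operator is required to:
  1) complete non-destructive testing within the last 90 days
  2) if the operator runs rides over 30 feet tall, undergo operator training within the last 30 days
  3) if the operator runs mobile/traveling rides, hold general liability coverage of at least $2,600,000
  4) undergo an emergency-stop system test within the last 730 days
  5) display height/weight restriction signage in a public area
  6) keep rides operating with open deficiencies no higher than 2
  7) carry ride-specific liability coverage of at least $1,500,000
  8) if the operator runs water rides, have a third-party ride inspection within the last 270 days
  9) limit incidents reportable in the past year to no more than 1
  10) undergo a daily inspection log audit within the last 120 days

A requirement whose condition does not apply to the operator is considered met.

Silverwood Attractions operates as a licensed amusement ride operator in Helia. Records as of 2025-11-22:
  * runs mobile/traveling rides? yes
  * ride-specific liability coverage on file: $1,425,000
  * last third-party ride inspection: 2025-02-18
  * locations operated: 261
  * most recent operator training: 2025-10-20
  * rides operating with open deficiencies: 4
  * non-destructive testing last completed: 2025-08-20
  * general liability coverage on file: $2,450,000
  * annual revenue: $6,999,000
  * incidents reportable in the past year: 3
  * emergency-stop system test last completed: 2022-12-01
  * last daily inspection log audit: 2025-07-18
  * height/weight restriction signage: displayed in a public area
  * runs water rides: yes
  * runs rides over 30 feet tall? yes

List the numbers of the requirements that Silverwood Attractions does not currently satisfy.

1, 2, 3, 4, 6, 7, 8, 9, 10

1. non-destructive testing 94 days ago vs limit 90 → not met
2. condition 'runs rides over 30 feet tall' holds; operator training 33 days ago vs limit 30 → not met
3. condition 'runs mobile/traveling rides' holds; general liability coverage $2,450,000 < $2,600,000 → not met
4. emergency-stop system test 1087 days ago vs limit 730 → not met
5. height/weight restriction signage present → met
6. rides operating with open deficiencies 4 > 2 → not met
7. ride-specific liability coverage $1,425,000 < $1,500,000 → not met
8. condition 'runs water rides' holds; third-party ride inspection 277 days ago vs limit 270 → not met
9. incidents reportable in the past year 3 > 1 → not met
10. daily inspection log audit 127 days ago vs limit 120 → not met
Not met: 1, 2, 3, 4, 6, 7, 8, 9, 10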